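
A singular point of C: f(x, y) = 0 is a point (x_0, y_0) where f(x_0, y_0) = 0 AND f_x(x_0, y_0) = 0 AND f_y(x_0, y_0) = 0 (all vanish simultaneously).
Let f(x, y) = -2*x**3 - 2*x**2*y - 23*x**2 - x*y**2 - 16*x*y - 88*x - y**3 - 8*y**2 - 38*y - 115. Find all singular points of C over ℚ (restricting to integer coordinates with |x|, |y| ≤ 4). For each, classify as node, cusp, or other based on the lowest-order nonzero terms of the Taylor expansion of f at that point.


Singular points: {(-3, -2)}; classification: node.

Compute partial derivatives:
  f_x = -6*x**2 - 4*x*y - 46*x - y**2 - 16*y - 88.
  f_y = -2*x**2 - 2*x*y - 16*x - 3*y**2 - 16*y - 38.
Scan x_0 ∈ {−4, ..., 4}. For each x_0, f_y(x_0, y) is a polynomial in y; find its integer roots y ∈ {−4, ..., 4}, then test f_x and f at those candidates.
  x = -4: f_y(-4, y) = -3*y**2 - 8*y - 6; no integer root y with |y| ≤ 4.
  x = -3: f_y(-3, y) = -3*y**2 - 10*y - 8; vanishes at y ∈ {-2}. (-3, -2): f_x = 0, f = 0 — SINGULAR.
  x = -2: f_y(-2, y) = -3*y**2 - 12*y - 14; no integer root y with |y| ≤ 4.
  x = -1: f_y(-1, y) = -3*y**2 - 14*y - 24; no integer root y with |y| ≤ 4.
  x = 0: f_y(0, y) = -3*y**2 - 16*y - 38; no integer root y with |y| ≤ 4.
  x = 1: f_y(1, y) = -3*y**2 - 18*y - 56; no integer root y with |y| ≤ 4.
  x = 2: f_y(2, y) = -3*y**2 - 20*y - 78; no integer root y with |y| ≤ 4.
  x = 3: f_y(3, y) = -3*y**2 - 22*y - 104; no integer root y with |y| ≤ 4.
  x = 4: f_y(4, y) = -3*y**2 - 24*y - 134; no integer root y with |y| ≤ 4.
Only singular point on the grid: (-3, -2).
Classify: substitute x = -3 + u, y = -2 + v and expand: f = -2*u**3 - 2*u**2*v - u**2 - u*v**2 - v**3 + v**2.
No constant or linear terms (consistent with a singular point). Quadratic part: -u**2 + v**2. Cubic part: -2*u**3 - 2*u**2*v - u*v**2 - v**3.
The quadratic part v**2 - u**2 = (v − u)(v + u) splits into two distinct linear factors, so there are two distinct tangent lines y − -2 = ±(x − -3) — this is a node (ordinary double point).
Classification: node.


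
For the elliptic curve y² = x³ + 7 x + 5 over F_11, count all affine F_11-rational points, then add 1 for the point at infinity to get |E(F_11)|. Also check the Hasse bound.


Affine points = {(0, 4), (0, 7), (2, 4), (2, 7), (3, 3), (3, 8), (4, 3), (4, 8), (5, 0), (7, 1), (7, 10), (8, 1), (8, 10), (9, 4), (9, 7)}; affine count = 15; |E(F_11)| = 16.

Discriminant check: Δ ∝ 4a³ + 27b² = 4·7³ + 27·5² = 4·343 + 27·25 ≡ 1 (mod 11). Nonzero ⇒ E is nonsingular.
For each x ∈ F_11, compute rhs = x³ + 7·x + 5 mod 11, then count y ∈ F_11 with y² ≡ rhs.
  x = 0: rhs = 5, matching y values: 4, 7 (2 points).
  x = 1: rhs = 2, matching y values: none (0 points).
  x = 2: rhs = 5, matching y values: 4, 7 (2 points).
  x = 3: rhs = 9, matching y values: 3, 8 (2 points).
  x = 4: rhs = 9, matching y values: 3, 8 (2 points).
  x = 5: rhs = 0, matching y values: 0 (1 points).
  x = 6: rhs = 10, matching y values: none (0 points).
  x = 7: rhs = 1, matching y values: 1, 10 (2 points).
  x = 8: rhs = 1, matching y values: 1, 10 (2 points).
  x = 9: rhs = 5, matching y values: 4, 7 (2 points).
  x = 10: rhs = 8, matching y values: none (0 points).
Total affine count: 15.
Full point count |E(F_11)| = 15 + 1 = 16.
Hasse bound: |16 − (11+1)| = |4| = 4 ≤ 2√11 ≈ 6.6332 ✓.


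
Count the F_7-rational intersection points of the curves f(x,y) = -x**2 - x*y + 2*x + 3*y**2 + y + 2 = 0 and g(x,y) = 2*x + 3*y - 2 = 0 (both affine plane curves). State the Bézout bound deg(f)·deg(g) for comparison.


Common zeros: {(3, 1), (6, 6)}; count = 2; Bézout bound = 2.

deg(f) = 2, deg(g) = 1, so Bézout bound = 2.
Scan x ∈ F_7. For each x, list the y ∈ F_7 with f(x, y) ≡ 0 and those with g(x, y) ≡ 0 (mod 7); the common zeros in that column are the intersection.
  x = 0: f ≡ 0 at y ∈ ∅; g ≡ 0 at y ∈ {3}; common: ∅.
  x = 1: f ≡ 0 at y ∈ ∅; g ≡ 0 at y ∈ {0}; common: ∅.
  x = 2: f ≡ 0 at y ∈ ∅; g ≡ 0 at y ∈ {4}; common: ∅.
  x = 3: f ≡ 0 at y ∈ {1, 2}; g ≡ 0 at y ∈ {1}; common: {1}.
  x = 4: f ≡ 0 at y ∈ {2, 6}; g ≡ 0 at y ∈ {5}; common: ∅.
  x = 5: f ≡ 0 at y ∈ {1, 5}; g ≡ 0 at y ∈ {2}; common: ∅.
  x = 6: f ≡ 0 at y ∈ {5, 6}; g ≡ 0 at y ∈ {6}; common: {6}.
Collecting: common zeros = {(3, 1), (6, 6)}, so the count is 2.
Comparison with the Bézout bound: 2 ≤ 2 = deg(f)·deg(g), as expected for curves with no common component (the bound is attained).


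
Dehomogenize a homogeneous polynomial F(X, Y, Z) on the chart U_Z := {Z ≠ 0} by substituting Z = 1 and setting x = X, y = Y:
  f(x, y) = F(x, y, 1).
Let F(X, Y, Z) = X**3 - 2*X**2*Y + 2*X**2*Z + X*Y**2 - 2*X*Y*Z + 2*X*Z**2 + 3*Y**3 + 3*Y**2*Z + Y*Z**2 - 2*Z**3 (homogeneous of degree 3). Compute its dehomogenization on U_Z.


f(x, y) = x**3 - 2*x**2*y + 2*x**2 + x*y**2 - 2*x*y + 2*x + 3*y**3 + 3*y**2 + y - 2

On U_Z we set Z = 1. Each monomial c·X^i·Y^j·Z^k in F becomes c·x^i·y^j·1^k = c·x^i·y^j.
Substituting Z = 1: F(X, Y, 1) = x**3 - 2*x**2*y + 2*x**2 + x*y**2 - 2*x*y + 2*x + 3*y**3 + 3*y**2 + y - 2.
Note: deg(f) ≤ deg(F) = 3; strict inequality happens when F is divisible by Z (lost terms).


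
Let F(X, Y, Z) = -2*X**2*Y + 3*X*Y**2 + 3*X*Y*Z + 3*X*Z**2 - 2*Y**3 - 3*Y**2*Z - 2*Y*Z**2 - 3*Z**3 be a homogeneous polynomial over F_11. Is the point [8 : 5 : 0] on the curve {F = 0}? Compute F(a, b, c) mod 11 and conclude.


F(8,5,0) ≡ 7 (mod 11); P is NOT on the curve.

Evaluate F(8, 5, 0) term-by-term (mod 11).
  -2*X**2*Y ↦ -2·64·5·1 = -640
  3*X*Y**2 ↦ 3·8·25·1 = 600
  3*X*Y*Z ↦ 3·8·5·0 = 0
  3*X*Z**2 ↦ 3·8·1·0 = 0
  -2*Y**3 ↦ -2·1·125·1 = -250
  -3*Y**2*Z ↦ -3·1·25·0 = 0
  -2*Y*Z**2 ↦ -2·1·5·0 = 0
  -3*Z**3 ↦ -3·1·1·0 = 0
Sum: F(8, 5, 0) = (-640) + (600) + (0) + (0) + (-250) + (0) + (0) + (0) = -290.
Reducing mod 11: -290 ≡ 7 (mod 11).
Since F(a, b, c) ≡ 7 ≠ 0 (mod 11), P does NOT lie on the curve.


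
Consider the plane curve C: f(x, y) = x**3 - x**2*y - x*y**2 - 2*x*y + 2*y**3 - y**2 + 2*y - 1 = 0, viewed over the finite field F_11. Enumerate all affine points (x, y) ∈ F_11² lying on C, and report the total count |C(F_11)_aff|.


Affine F_11-points: {(0, 6), (1, 0), (1, 3), (1, 9), (2, 1), (3, 1), (3, 2), (3, 10), (7, 1), (7, 7), (9, 4)}; count = 11.

For each of the 121 pairs (x, y) ∈ F_11², evaluate f(x, y) mod 11. Record the zeros.
  x = 0: [0↦10, 1↦2, 2↦4, 3↦6, 4↦9, 5↦3, 6↦0, 7↦1, 8↦7, 9↦8, 10↦5]  zeros at y ∈ {6}
  x = 1: [0↦0, 1↦10, 2↦6, 3↦0, 4↦4, 5↦8, 6↦2, 7↦9, 8↦8, 9↦0, 10↦8]  zeros at y ∈ {0, 3, 9}
  x = 2: [0↦7, 1↦0, 2↦10, 3↦5, 4↦8, 5↦9, 6↦9, 7↦9, 8↦10, 9↦2, 10↦8]  zeros at y ∈ {1}
  x = 3: [0↦4, 1↦0, 2↦0, 3↦5, 4↦5, 5↦1, 6↦5, 7↦7, 8↦8, 9↦9, 10↦0]  zeros at y ∈ {1, 2, 10}
  x = 4: [0↦8, 1↦5, 2↦4, 3↦6, 4↦1, 5↦1, 6↦7, 7↦9, 8↦8, 9↦5, 10↦1]  zeros at y ∈ ∅
  x = 5: [0↦3, 1↦10, 2↦6, 3↦3, 4↦2, 5↦4, 6↦10, 7↦10, 8↦5, 9↦7, 10↦6]  zeros at y ∈ ∅
  x = 6: [0↦6, 1↦10, 2↦1, 3↦2, 4↦3, 5↦5, 6↦9, 7↦5, 8↦5, 9↦10, 10↦10]  zeros at y ∈ ∅
  x = 7: [0↦1, 1↦0, 2↦6, 3↦9, 4↦10, 5↦10, 6↦10, 7↦0, 8↦3, 9↦9, 10↦8]  zeros at y ∈ {1, 7}
  x = 8: [0↦5, 1↦8, 2↦5, 3↦8, 4↦7, 5↦3, 6↦8, 7↦1, 8↦5, 9↦10, 10↦6]  zeros at y ∈ ∅
  x = 9: [0↦2, 1↦7, 2↦4, 3↦5, 4↦0, 5↦1, 6↦9, 7↦3, 8↦6, 9↦8, 10↦10]  zeros at y ∈ {4}
  x = 10: [0↦9, 1↦3, 2↦9, 3↦6, 4↦6, 5↦10, 6↦8, 7↦1, 8↦1, 9↦9, 10↦4]  zeros at y ∈ ∅
Collecting zeros: affine points = {(0, 6), (1, 0), (1, 3), (1, 9), (2, 1), (3, 1), (3, 2), (3, 10), (7, 1), (7, 7), (9, 4)}.
Total count |C(F_11)_aff| = 11.


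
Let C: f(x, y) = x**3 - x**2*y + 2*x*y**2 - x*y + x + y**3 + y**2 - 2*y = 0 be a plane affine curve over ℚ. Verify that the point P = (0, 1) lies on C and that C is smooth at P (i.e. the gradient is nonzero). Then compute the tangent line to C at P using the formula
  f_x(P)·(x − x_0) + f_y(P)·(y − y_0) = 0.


Tangent line at P: 2*x + 3*y - 3 = 0.

Step 1: f(0, 1) = 0, so P lies on C.
Step 2: partial derivatives
  f_x(x, y) = 3*x**2 - 2*x*y + 2*y**2 - y + 1, f_y(x, y) = -x**2 + 4*x*y - x + 3*y**2 + 2*y - 2.
  f_x(P) = 2, f_y(P) = 3 (gradient nonzero, so P is smooth).
Step 3: tangent line at P: 2·(x − 0) + 3·(y − 1) = 0.
Expanding: 2*x + 3*y - 3 = 0.


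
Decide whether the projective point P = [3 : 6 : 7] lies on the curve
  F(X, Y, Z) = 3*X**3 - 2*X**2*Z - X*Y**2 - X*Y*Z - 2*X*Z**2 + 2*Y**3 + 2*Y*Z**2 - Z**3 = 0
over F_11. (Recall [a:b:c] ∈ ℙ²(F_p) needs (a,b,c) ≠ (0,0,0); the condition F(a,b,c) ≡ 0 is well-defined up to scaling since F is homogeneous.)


F(3,6,7) ≡ 5 (mod 11); P is NOT on the curve.

Evaluate F(3, 6, 7) term-by-term (mod 11).
  3*X**3 ↦ 3·27·1·1 = 81
  -2*X**2*Z ↦ -2·9·1·7 = -126
  -X*Y**2 ↦ -1·3·36·1 = -108
  -X*Y*Z ↦ -1·3·6·7 = -126
  -2*X*Z**2 ↦ -2·3·1·49 = -294
  2*Y**3 ↦ 2·1·216·1 = 432
  2*Y*Z**2 ↦ 2·1·6·49 = 588
  -Z**3 ↦ -1·1·1·343 = -343
Sum: F(3, 6, 7) = (81) + (-126) + (-108) + (-126) + (-294) + (432) + (588) + (-343) = 104.
Reducing mod 11: 104 ≡ 5 (mod 11).
Since F(a, b, c) ≡ 5 ≠ 0 (mod 11), P does NOT lie on the curve.


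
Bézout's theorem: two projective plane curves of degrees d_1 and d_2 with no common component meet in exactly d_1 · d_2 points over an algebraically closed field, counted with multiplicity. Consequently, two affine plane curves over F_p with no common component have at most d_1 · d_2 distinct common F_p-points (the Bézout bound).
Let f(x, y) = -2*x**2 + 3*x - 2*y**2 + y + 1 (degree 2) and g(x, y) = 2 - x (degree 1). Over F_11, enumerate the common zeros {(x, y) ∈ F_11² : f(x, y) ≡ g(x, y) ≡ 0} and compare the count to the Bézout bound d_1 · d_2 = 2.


Common zeros: {(2, 8), (2, 9)}; count = 2; Bézout bound = 2.

deg(f) = 2, deg(g) = 1, so Bézout bound = 2.
Scan x ∈ F_11. For each x, list the y ∈ F_11 with f(x, y) ≡ 0 and those with g(x, y) ≡ 0 (mod 11); the common zeros in that column are the intersection.
  x = 0: f ≡ 0 at y ∈ {1, 5}; g ≡ 0 at y ∈ ∅; common: ∅.
  x = 1: f ≡ 0 at y ∈ ∅; g ≡ 0 at y ∈ ∅; common: ∅.
  x = 2: f ≡ 0 at y ∈ {8, 9}; g ≡ 0 at y ∈ {0, 1, 2, 3, 4, 5, 6, 7, 8, 9, 10}; common: {8, 9}.
  x = 3: f ≡ 0 at y ∈ {7, 10}; g ≡ 0 at y ∈ ∅; common: ∅.
  x = 4: f ≡ 0 at y ∈ {7, 10}; g ≡ 0 at y ∈ ∅; common: ∅.
  x = 5: f ≡ 0 at y ∈ {8, 9}; g ≡ 0 at y ∈ ∅; common: ∅.
  x = 6: f ≡ 0 at y ∈ ∅; g ≡ 0 at y ∈ ∅; common: ∅.
  x = 7: f ≡ 0 at y ∈ {1, 5}; g ≡ 0 at y ∈ ∅; common: ∅.
  x = 8: f ≡ 0 at y ∈ ∅; g ≡ 0 at y ∈ ∅; common: ∅.
  x = 9: f ≡ 0 at y ∈ ∅; g ≡ 0 at y ∈ ∅; common: ∅.
  x = 10: f ≡ 0 at y ∈ ∅; g ≡ 0 at y ∈ ∅; common: ∅.
Collecting: common zeros = {(2, 8), (2, 9)}, so the count is 2.
Comparison with the Bézout bound: 2 ≤ 2 = deg(f)·deg(g), as expected for curves with no common component (the bound is attained).


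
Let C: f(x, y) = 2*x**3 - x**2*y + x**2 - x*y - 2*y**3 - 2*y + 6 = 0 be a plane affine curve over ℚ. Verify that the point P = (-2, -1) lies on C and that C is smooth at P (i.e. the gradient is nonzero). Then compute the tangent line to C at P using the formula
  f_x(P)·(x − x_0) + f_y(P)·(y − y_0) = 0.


Tangent line at P: 17*x - 10*y + 24 = 0.

Step 1: f(-2, -1) = 0, so P lies on C.
Step 2: partial derivatives
  f_x(x, y) = 6*x**2 - 2*x*y + 2*x - y, f_y(x, y) = -x**2 - x - 6*y**2 - 2.
  f_x(P) = 17, f_y(P) = -10 (gradient nonzero, so P is smooth).
Step 3: tangent line at P: 17·(x − -2) + -10·(y − -1) = 0.
Expanding: 17*x - 10*y + 24 = 0.


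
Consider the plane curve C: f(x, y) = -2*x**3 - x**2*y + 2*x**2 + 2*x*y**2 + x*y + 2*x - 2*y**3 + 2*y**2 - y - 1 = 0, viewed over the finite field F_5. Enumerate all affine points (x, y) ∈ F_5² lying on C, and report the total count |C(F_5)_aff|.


Affine F_5-points: {(0, 3), (1, 3), (2, 0)}; count = 3.

For each of the 25 pairs (x, y) ∈ F_5², evaluate f(x, y) mod 5. Record the zeros.
  x = 0: [0↦4, 1↦3, 2↦4, 3↦0, 4↦4]  zeros at y ∈ {3}
  x = 1: [0↦1, 1↦2, 2↦4, 3↦0, 4↦3]  zeros at y ∈ {3}
  x = 2: [0↦0, 1↦1, 2↦2, 3↦1, 4↦1]  zeros at y ∈ {0}
  x = 3: [0↦4, 1↦3, 2↦1, 3↦1, 4↦1]  zeros at y ∈ ∅
  x = 4: [0↦1, 1↦1, 2↦4, 3↦3, 4↦1]  zeros at y ∈ ∅
Collecting zeros: affine points = {(0, 3), (1, 3), (2, 0)}.
Total count |C(F_5)_aff| = 3.


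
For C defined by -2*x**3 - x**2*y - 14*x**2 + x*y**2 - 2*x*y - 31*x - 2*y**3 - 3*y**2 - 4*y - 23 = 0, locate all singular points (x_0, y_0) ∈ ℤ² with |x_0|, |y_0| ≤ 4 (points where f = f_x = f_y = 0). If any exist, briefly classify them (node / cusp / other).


Singular points: {(-2, -1)}; classification: node.

Compute partial derivatives:
  f_x = -6*x**2 - 2*x*y - 28*x + y**2 - 2*y - 31.
  f_y = -x**2 + 2*x*y - 2*x - 6*y**2 - 6*y - 4.
Scan x_0 ∈ {−4, ..., 4}. For each x_0, f_y(x_0, y) is a polynomial in y; find its integer roots y ∈ {−4, ..., 4}, then test f_x and f at those candidates.
  x = -4: f_y(-4, y) = -6*y**2 - 14*y - 12; no integer root y with |y| ≤ 4.
  x = -3: f_y(-3, y) = -6*y**2 - 12*y - 7; no integer root y with |y| ≤ 4.
  x = -2: f_y(-2, y) = -6*y**2 - 10*y - 4; vanishes at y ∈ {-1}. (-2, -1): f_x = 0, f = 0 — SINGULAR.
  x = -1: f_y(-1, y) = -6*y**2 - 8*y - 3; no integer root y with |y| ≤ 4.
  x = 0: f_y(0, y) = -6*y**2 - 6*y - 4; no integer root y with |y| ≤ 4.
  x = 1: f_y(1, y) = -6*y**2 - 4*y - 7; no integer root y with |y| ≤ 4.
  x = 2: f_y(2, y) = -6*y**2 - 2*y - 12; no integer root y with |y| ≤ 4.
  x = 3: f_y(3, y) = -6*y**2 - 19; no integer root y with |y| ≤ 4.
  x = 4: f_y(4, y) = -6*y**2 + 2*y - 28; no integer root y with |y| ≤ 4.
Only singular point on the grid: (-2, -1).
Classify: substitute x = -2 + u, y = -1 + v and expand: f = -2*u**3 - u**2*v - u**2 + u*v**2 - 2*v**3 + v**2.
No constant or linear terms (consistent with a singular point). Quadratic part: -u**2 + v**2. Cubic part: -2*u**3 - u**2*v + u*v**2 - 2*v**3.
The quadratic part v**2 - u**2 = (v − u)(v + u) splits into two distinct linear factors, so there are two distinct tangent lines y − -1 = ±(x − -2) — this is a node (ordinary double point).
Classification: node.


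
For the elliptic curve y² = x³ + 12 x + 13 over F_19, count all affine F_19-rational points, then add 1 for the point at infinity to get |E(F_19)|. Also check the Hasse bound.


Affine points = {(1, 8), (1, 11), (2, 8), (2, 11), (3, 0), (4, 7), (4, 12), (6, 4), (6, 15), (12, 2), (12, 17), (16, 8), (16, 11), (17, 0), (18, 0)}; affine count = 15; |E(F_19)| = 16.

Discriminant check: Δ ∝ 4a³ + 27b² = 4·12³ + 27·13² = 4·1728 + 27·169 ≡ 18 (mod 19). Nonzero ⇒ E is nonsingular.
For each x ∈ F_19, compute rhs = x³ + 12·x + 13 mod 19, then count y ∈ F_19 with y² ≡ rhs.
  x = 0: rhs = 13, matching y values: none (0 points).
  x = 1: rhs = 7, matching y values: 8, 11 (2 points).
  x = 2: rhs = 7, matching y values: 8, 11 (2 points).
  x = 3: rhs = 0, matching y values: 0 (1 points).
  x = 4: rhs = 11, matching y values: 7, 12 (2 points).
  x = 5: rhs = 8, matching y values: none (0 points).
  x = 6: rhs = 16, matching y values: 4, 15 (2 points).
  x = 7: rhs = 3, matching y values: none (0 points).
  x = 8: rhs = 13, matching y values: none (0 points).
  x = 9: rhs = 14, matching y values: none (0 points).
  x = 10: rhs = 12, matching y values: none (0 points).
  x = 11: rhs = 13, matching y values: none (0 points).
  x = 12: rhs = 4, matching y values: 2, 17 (2 points).
  x = 13: rhs = 10, matching y values: none (0 points).
  x = 14: rhs = 18, matching y values: none (0 points).
  x = 15: rhs = 15, matching y values: none (0 points).
  x = 16: rhs = 7, matching y values: 8, 11 (2 points).
  x = 17: rhs = 0, matching y values: 0 (1 points).
  x = 18: rhs = 0, matching y values: 0 (1 points).
Total affine count: 15.
Full point count |E(F_19)| = 15 + 1 = 16.
Hasse bound: |16 − (19+1)| = |-4| = 4 ≤ 2√19 ≈ 8.7178 ✓.


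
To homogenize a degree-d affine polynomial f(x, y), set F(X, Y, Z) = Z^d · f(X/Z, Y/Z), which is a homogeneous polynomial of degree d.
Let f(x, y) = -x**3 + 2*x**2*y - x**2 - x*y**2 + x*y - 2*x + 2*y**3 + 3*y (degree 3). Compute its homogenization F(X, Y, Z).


F(X, Y, Z) = -X**3 + 2*X**2*Y - X**2*Z - X*Y**2 + X*Y*Z - 2*X*Z**2 + 2*Y**3 + 3*Y*Z**2

deg(f) = 3.
Substitute x = X/Z, y = Y/Z into f, then multiply by Z^3.
  monomial -1·x^3·y^0 ↦ -1·X^3·Y^0·Z^0.
  monomial 2·x^2·y^1 ↦ 2·X^2·Y^1·Z^0.
  monomial -1·x^2·y^0 ↦ -1·X^2·Y^0·Z^1.
  monomial -1·x^1·y^2 ↦ -1·X^1·Y^2·Z^0.
  monomial 1·x^1·y^1 ↦ 1·X^1·Y^1·Z^1.
  monomial -2·x^1·y^0 ↦ -2·X^1·Y^0·Z^2.
  monomial 2·x^0·y^3 ↦ 2·X^0·Y^3·Z^0.
  monomial 3·x^0·y^1 ↦ 3·X^0·Y^1·Z^2.
Collecting: F(X, Y, Z) = -X**3 + 2*X**2*Y - X**2*Z - X*Y**2 + X*Y*Z - 2*X*Z**2 + 2*Y**3 + 3*Y*Z**2.


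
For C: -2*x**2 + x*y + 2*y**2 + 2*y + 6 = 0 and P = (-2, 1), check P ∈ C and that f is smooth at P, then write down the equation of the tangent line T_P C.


Tangent line at P: 9*x + 4*y + 14 = 0.

Step 1: f(-2, 1) = 0, so P lies on C.
Step 2: partial derivatives
  f_x(x, y) = -4*x + y, f_y(x, y) = x + 4*y + 2.
  f_x(P) = 9, f_y(P) = 4 (gradient nonzero, so P is smooth).
Step 3: tangent line at P: 9·(x − -2) + 4·(y − 1) = 0.
Expanding: 9*x + 4*y + 14 = 0.


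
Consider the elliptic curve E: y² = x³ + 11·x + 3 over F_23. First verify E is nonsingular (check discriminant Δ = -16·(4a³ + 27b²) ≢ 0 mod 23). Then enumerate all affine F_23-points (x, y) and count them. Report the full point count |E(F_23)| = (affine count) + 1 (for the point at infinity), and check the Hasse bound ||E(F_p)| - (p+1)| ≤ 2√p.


Affine points = {(0, 7), (0, 16), (6, 3), (6, 20), (7, 3), (7, 20), (9, 7), (9, 16), (10, 3), (10, 20), (11, 11), (11, 12), (12, 0), (14, 7), (14, 16), (15, 1), (15, 22), (20, 9), (20, 14)}; affine count = 19; |E(F_23)| = 20.

Discriminant check: Δ ∝ 4a³ + 27b² = 4·11³ + 27·3² = 4·1331 + 27·9 ≡ 1 (mod 23). Nonzero ⇒ E is nonsingular.
For each x ∈ F_23, compute rhs = x³ + 11·x + 3 mod 23, then count y ∈ F_23 with y² ≡ rhs.
  x = 0: rhs = 3, matching y values: 7, 16 (2 points).
  x = 1: rhs = 15, matching y values: none (0 points).
  x = 2: rhs = 10, matching y values: none (0 points).
  x = 3: rhs = 17, matching y values: none (0 points).
  x = 4: rhs = 19, matching y values: none (0 points).
  x = 5: rhs = 22, matching y values: none (0 points).
  x = 6: rhs = 9, matching y values: 3, 20 (2 points).
  x = 7: rhs = 9, matching y values: 3, 20 (2 points).
  x = 8: rhs = 5, matching y values: none (0 points).
  x = 9: rhs = 3, matching y values: 7, 16 (2 points).
  x = 10: rhs = 9, matching y values: 3, 20 (2 points).
  x = 11: rhs = 6, matching y values: 11, 12 (2 points).
  x = 12: rhs = 0, matching y values: 0 (1 points).
  x = 13: rhs = 20, matching y values: none (0 points).
  x = 14: rhs = 3, matching y values: 7, 16 (2 points).
  x = 15: rhs = 1, matching y values: 1, 22 (2 points).
  x = 16: rhs = 20, matching y values: none (0 points).
  x = 17: rhs = 20, matching y values: none (0 points).
  x = 18: rhs = 7, matching y values: none (0 points).
  x = 19: rhs = 10, matching y values: none (0 points).
  x = 20: rhs = 12, matching y values: 9, 14 (2 points).
  x = 21: rhs = 19, matching y values: none (0 points).
  x = 22: rhs = 14, matching y values: none (0 points).
Total affine count: 19.
Full point count |E(F_23)| = 19 + 1 = 20.
Hasse bound: |20 − (23+1)| = |-4| = 4 ≤ 2√23 ≈ 9.5917 ✓.


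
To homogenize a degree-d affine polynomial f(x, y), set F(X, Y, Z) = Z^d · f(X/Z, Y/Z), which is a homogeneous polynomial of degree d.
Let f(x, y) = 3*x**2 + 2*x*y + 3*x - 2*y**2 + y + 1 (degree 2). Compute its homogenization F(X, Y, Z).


F(X, Y, Z) = 3*X**2 + 2*X*Y + 3*X*Z - 2*Y**2 + Y*Z + Z**2

deg(f) = 2.
Substitute x = X/Z, y = Y/Z into f, then multiply by Z^2.
  monomial 3·x^2·y^0 ↦ 3·X^2·Y^0·Z^0.
  monomial 2·x^1·y^1 ↦ 2·X^1·Y^1·Z^0.
  monomial 3·x^1·y^0 ↦ 3·X^1·Y^0·Z^1.
  monomial -2·x^0·y^2 ↦ -2·X^0·Y^2·Z^0.
  monomial 1·x^0·y^1 ↦ 1·X^0·Y^1·Z^1.
  monomial 1·x^0·y^0 ↦ 1·X^0·Y^0·Z^2.
Collecting: F(X, Y, Z) = 3*X**2 + 2*X*Y + 3*X*Z - 2*Y**2 + Y*Z + Z**2.


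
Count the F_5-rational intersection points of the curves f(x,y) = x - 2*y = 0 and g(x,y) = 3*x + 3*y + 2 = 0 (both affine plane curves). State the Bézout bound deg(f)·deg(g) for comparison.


Common zeros: {(4, 2)}; count = 1; Bézout bound = 1.

deg(f) = 1, deg(g) = 1, so Bézout bound = 1.
Scan x ∈ F_5. For each x, list the y ∈ F_5 with f(x, y) ≡ 0 and those with g(x, y) ≡ 0 (mod 5); the common zeros in that column are the intersection.
  x = 0: f ≡ 0 at y ∈ {0}; g ≡ 0 at y ∈ {1}; common: ∅.
  x = 1: f ≡ 0 at y ∈ {3}; g ≡ 0 at y ∈ {0}; common: ∅.
  x = 2: f ≡ 0 at y ∈ {1}; g ≡ 0 at y ∈ {4}; common: ∅.
  x = 3: f ≡ 0 at y ∈ {4}; g ≡ 0 at y ∈ {3}; common: ∅.
  x = 4: f ≡ 0 at y ∈ {2}; g ≡ 0 at y ∈ {2}; common: {2}.
Collecting: common zeros = {(4, 2)}, so the count is 1.
Comparison with the Bézout bound: 1 ≤ 1 = deg(f)·deg(g), as expected for curves with no common component (the bound is attained).


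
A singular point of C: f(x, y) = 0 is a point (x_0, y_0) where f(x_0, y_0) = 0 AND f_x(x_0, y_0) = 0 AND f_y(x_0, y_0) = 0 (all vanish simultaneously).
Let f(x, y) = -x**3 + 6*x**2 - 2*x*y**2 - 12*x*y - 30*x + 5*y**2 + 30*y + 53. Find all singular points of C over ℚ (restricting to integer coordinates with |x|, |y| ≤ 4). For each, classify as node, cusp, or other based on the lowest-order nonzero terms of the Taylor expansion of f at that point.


Singular points: {(2, -3)}; classification: cusp.

Compute partial derivatives:
  f_x = -3*x**2 + 12*x - 2*y**2 - 12*y - 30.
  f_y = -4*x*y - 12*x + 10*y + 30.
Scan x_0 ∈ {−4, ..., 4}. For each x_0, f_y(x_0, y) is a polynomial in y; find its integer roots y ∈ {−4, ..., 4}, then test f_x and f at those candidates.
  x = -4: f_y(-4, y) = 26*y + 78; vanishes at y ∈ {-3}. (-4, -3): f_x = -108 ≠ 0.
  x = -3: f_y(-3, y) = 22*y + 66; vanishes at y ∈ {-3}. (-3, -3): f_x = -75 ≠ 0.
  x = -2: f_y(-2, y) = 18*y + 54; vanishes at y ∈ {-3}. (-2, -3): f_x = -48 ≠ 0.
  x = -1: f_y(-1, y) = 14*y + 42; vanishes at y ∈ {-3}. (-1, -3): f_x = -27 ≠ 0.
  x = 0: f_y(0, y) = 10*y + 30; vanishes at y ∈ {-3}. (0, -3): f_x = -12 ≠ 0.
  x = 1: f_y(1, y) = 6*y + 18; vanishes at y ∈ {-3}. (1, -3): f_x = -3 ≠ 0.
  x = 2: f_y(2, y) = 2*y + 6; vanishes at y ∈ {-3}. (2, -3): f_x = 0, f = 0 — SINGULAR.
  x = 3: f_y(3, y) = -2*y - 6; vanishes at y ∈ {-3}. (3, -3): f_x = -3 ≠ 0.
  x = 4: f_y(4, y) = -6*y - 18; vanishes at y ∈ {-3}. (4, -3): f_x = -12 ≠ 0.
Only singular point on the grid: (2, -3).
Classify: substitute x = 2 + u, y = -3 + v and expand: f = -u**3 - 2*u*v**2 + v**2.
No constant or linear terms (consistent with a singular point). Quadratic part: v**2. Cubic part: -u**3 - 2*u*v**2.
The quadratic part v**2 is a perfect square, so there is a single (double) tangent line v = 0, i.e. y = -3. Restricting the cubic part to that line (v = 0) leaves -u**3 ≠ 0, so f is not divisible by v and the branch is v² ≈ u**3 to lowest order — this is a cusp.
Classification: cusp.


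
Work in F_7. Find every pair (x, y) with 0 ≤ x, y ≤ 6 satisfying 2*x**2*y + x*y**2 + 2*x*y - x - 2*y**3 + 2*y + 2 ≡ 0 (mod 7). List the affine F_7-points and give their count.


Affine F_7-points: {(0, 5), (2, 0), (2, 1), (4, 1), (5, 5), (6, 4)}; count = 6.

For each of the 49 pairs (x, y) ∈ F_7², evaluate f(x, y) mod 7. Record the zeros.
  x = 0: [0↦2, 1↦2, 2↦4, 3↦3, 4↦1, 5↦0, 6↦2]  zeros at y ∈ {5}
  x = 1: [0↦1, 1↦6, 2↦1, 3↦2, 4↦4, 5↦2, 6↦5]  zeros at y ∈ ∅
  x = 2: [0↦0, 1↦0, 2↦6, 3↦6, 4↦2, 5↦3, 6↦4]  zeros at y ∈ {0, 1}
  x = 3: [0↦6, 1↦5, 2↦5, 3↦1, 4↦2, 5↦3, 6↦6]  zeros at y ∈ ∅
  x = 4: [0↦5, 1↦0, 2↦5, 3↦1, 4↦4, 5↦2, 6↦4]  zeros at y ∈ {1}
  x = 5: [0↦4, 1↦6, 2↦6, 3↦6, 4↦1, 5↦0, 6↦5]  zeros at y ∈ {5}
  x = 6: [0↦3, 1↦2, 2↦1, 3↦2, 4↦0, 5↦4, 6↦2]  zeros at y ∈ {4}
Collecting zeros: affine points = {(0, 5), (2, 0), (2, 1), (4, 1), (5, 5), (6, 4)}.
Total count |C(F_7)_aff| = 6.


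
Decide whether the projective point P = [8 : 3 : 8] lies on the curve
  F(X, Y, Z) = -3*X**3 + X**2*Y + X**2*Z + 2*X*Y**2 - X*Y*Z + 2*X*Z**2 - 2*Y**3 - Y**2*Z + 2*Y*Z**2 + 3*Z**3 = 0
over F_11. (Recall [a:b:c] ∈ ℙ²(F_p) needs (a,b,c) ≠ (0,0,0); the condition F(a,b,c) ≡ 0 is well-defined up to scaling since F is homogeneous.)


F(8,3,8) ≡ 2 (mod 11); P is NOT on the curve.

Evaluate F(8, 3, 8) term-by-term (mod 11).
  -3*X**3 ↦ -3·512·1·1 = -1536
  X**2*Y ↦ 1·64·3·1 = 192
  X**2*Z ↦ 1·64·1·8 = 512
  2*X*Y**2 ↦ 2·8·9·1 = 144
  -X*Y*Z ↦ -1·8·3·8 = -192
  2*X*Z**2 ↦ 2·8·1·64 = 1024
  -2*Y**3 ↦ -2·1·27·1 = -54
  -Y**2*Z ↦ -1·1·9·8 = -72
  2*Y*Z**2 ↦ 2·1·3·64 = 384
  3*Z**3 ↦ 3·1·1·512 = 1536
Sum: F(8, 3, 8) = (-1536) + (192) + (512) + (144) + (-192) + (1024) + (-54) + (-72) + (384) + (1536) = 1938.
Reducing mod 11: 1938 ≡ 2 (mod 11).
Since F(a, b, c) ≡ 2 ≠ 0 (mod 11), P does NOT lie on the curve.


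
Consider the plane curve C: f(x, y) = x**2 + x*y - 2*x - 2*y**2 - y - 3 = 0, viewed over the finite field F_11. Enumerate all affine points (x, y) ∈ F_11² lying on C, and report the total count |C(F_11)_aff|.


Affine F_11-points: {(1, 3), (1, 8), (3, 0), (3, 1), (4, 8), (4, 10), (9, 1), (9, 3), (10, 0), (10, 10)}; count = 10.

For each of the 121 pairs (x, y) ∈ F_11², evaluate f(x, y) mod 11. Record the zeros.
  x = 0: [0↦8, 1↦5, 2↦9, 3↦9, 4↦5, 5↦8, 6↦7, 7↦2, 8↦4, 9↦2, 10↦7]  zeros at y ∈ ∅
  x = 1: [0↦7, 1↦5, 2↦10, 3↦0, 4↦8, 5↦1, 6↦1, 7↦8, 8↦0, 9↦10, 10↦5]  zeros at y ∈ {3, 8}
  x = 2: [0↦8, 1↦7, 2↦2, 3↦4, 4↦2, 5↦7, 6↦8, 7↦5, 8↦9, 9↦9, 10↦5]  zeros at y ∈ ∅
  x = 3: [0↦0, 1↦0, 2↦7, 3↦10, 4↦9, 5↦4, 6↦6, 7↦4, 8↦9, 9↦10, 10↦7]  zeros at y ∈ {0, 1}
  x = 4: [0↦5, 1↦6, 2↦3, 3↦7, 4↦7, 5↦3, 6↦6, 7↦5, 8↦0, 9↦2, 10↦0]  zeros at y ∈ {8, 10}
  x = 5: [0↦1, 1↦3, 2↦1, 3↦6, 4↦7, 5↦4, 6↦8, 7↦8, 8↦4, 9↦7, 10↦6]  zeros at y ∈ ∅
  x = 6: [0↦10, 1↦2, 2↦1, 3↦7, 4↦9, 5↦7, 6↦1, 7↦2, 8↦10, 9↦3, 10↦3]  zeros at y ∈ ∅
  x = 7: [0↦10, 1↦3, 2↦3, 3↦10, 4↦2, 5↦1, 6↦7, 7↦9, 8↦7, 9↦1, 10↦2]  zeros at y ∈ ∅
  x = 8: [0↦1, 1↦6, 2↦7, 3↦4, 4↦8, 5↦8, 6↦4, 7↦7, 8↦6, 9↦1, 10↦3]  zeros at y ∈ ∅
  x = 9: [0↦5, 1↦0, 2↦2, 3↦0, 4↦5, 5↦6, 6↦3, 7↦7, 8↦7, 9↦3, 10↦6]  zeros at y ∈ {1, 3}
  x = 10: [0↦0, 1↦7, 2↦10, 3↦9, 4↦4, 5↦6, 6↦4, 7↦9, 8↦10, 9↦7, 10↦0]  zeros at y ∈ {0, 10}
Collecting zeros: affine points = {(1, 3), (1, 8), (3, 0), (3, 1), (4, 8), (4, 10), (9, 1), (9, 3), (10, 0), (10, 10)}.
Total count |C(F_11)_aff| = 10.


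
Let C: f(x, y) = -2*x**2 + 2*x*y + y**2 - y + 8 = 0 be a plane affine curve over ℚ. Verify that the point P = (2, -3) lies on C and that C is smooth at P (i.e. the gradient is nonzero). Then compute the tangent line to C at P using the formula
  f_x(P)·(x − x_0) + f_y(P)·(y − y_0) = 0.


Tangent line at P: -14*x - 3*y + 19 = 0.

Step 1: f(2, -3) = 0, so P lies on C.
Step 2: partial derivatives
  f_x(x, y) = -4*x + 2*y, f_y(x, y) = 2*x + 2*y - 1.
  f_x(P) = -14, f_y(P) = -3 (gradient nonzero, so P is smooth).
Step 3: tangent line at P: -14·(x − 2) + -3·(y − -3) = 0.
Expanding: -14*x - 3*y + 19 = 0.


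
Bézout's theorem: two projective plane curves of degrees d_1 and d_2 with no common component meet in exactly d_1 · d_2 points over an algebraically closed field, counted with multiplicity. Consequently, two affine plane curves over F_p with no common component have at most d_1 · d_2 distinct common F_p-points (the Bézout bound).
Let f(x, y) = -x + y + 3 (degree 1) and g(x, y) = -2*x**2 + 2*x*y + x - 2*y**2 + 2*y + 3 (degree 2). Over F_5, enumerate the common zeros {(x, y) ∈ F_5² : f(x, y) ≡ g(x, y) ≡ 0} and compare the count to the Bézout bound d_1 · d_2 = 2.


Common zeros: ∅; count = 0; Bézout bound = 2.

deg(f) = 1, deg(g) = 2, so Bézout bound = 2.
Scan x ∈ F_5. For each x, list the y ∈ F_5 with f(x, y) ≡ 0 and those with g(x, y) ≡ 0 (mod 5); the common zeros in that column are the intersection.
  x = 0: f ≡ 0 at y ∈ {2}; g ≡ 0 at y ∈ ∅; common: ∅.
  x = 1: f ≡ 0 at y ∈ {3}; g ≡ 0 at y ∈ ∅; common: ∅.
  x = 2: f ≡ 0 at y ∈ {4}; g ≡ 0 at y ∈ ∅; common: ∅.
  x = 3: f ≡ 0 at y ∈ {0}; g ≡ 0 at y ∈ ∅; common: ∅.
  x = 4: f ≡ 0 at y ∈ {1}; g ≡ 0 at y ∈ {0}; common: ∅.
Collecting: common zeros = ∅, so the count is 0.
Comparison with the Bézout bound: 0 ≤ 2 = deg(f)·deg(g), as expected for curves with no common component (the affine F_5-count falls short of the bound because intersections may lie at infinity, over extension fields, or carry multiplicity).


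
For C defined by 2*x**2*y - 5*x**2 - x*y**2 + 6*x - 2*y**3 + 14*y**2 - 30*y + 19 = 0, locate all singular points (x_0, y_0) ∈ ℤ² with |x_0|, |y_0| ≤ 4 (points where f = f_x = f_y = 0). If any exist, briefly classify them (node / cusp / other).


Singular points: {(1, 2)}; classification: node.

Compute partial derivatives:
  f_x = 4*x*y - 10*x - y**2 + 6.
  f_y = 2*x**2 - 2*x*y - 6*y**2 + 28*y - 30.
Scan x_0 ∈ {−4, ..., 4}. For each x_0, f_y(x_0, y) is a polynomial in y; find its integer roots y ∈ {−4, ..., 4}, then test f_x and f at those candidates.
  x = -4: f_y(-4, y) = -6*y**2 + 36*y + 2; no integer root y with |y| ≤ 4.
  x = -3: f_y(-3, y) = -6*y**2 + 34*y - 12; no integer root y with |y| ≤ 4.
  x = -2: f_y(-2, y) = -6*y**2 + 32*y - 22; no integer root y with |y| ≤ 4.
  x = -1: f_y(-1, y) = -6*y**2 + 30*y - 28; no integer root y with |y| ≤ 4.
  x = 0: f_y(0, y) = -6*y**2 + 28*y - 30; vanishes at y ∈ {3}. (0, 3): f_x = -3 ≠ 0.
  x = 1: f_y(1, y) = -6*y**2 + 26*y - 28; vanishes at y ∈ {2}. (1, 2): f_x = 0, f = 0 — SINGULAR.
  x = 2: f_y(2, y) = -6*y**2 + 24*y - 22; no integer root y with |y| ≤ 4.
  x = 3: f_y(3, y) = -6*y**2 + 22*y - 12; vanishes at y ∈ {3}. (3, 3): f_x = 3 ≠ 0.
  x = 4: f_y(4, y) = -6*y**2 + 20*y + 2; no integer root y with |y| ≤ 4.
Only singular point on the grid: (1, 2).
Classify: substitute x = 1 + u, y = 2 + v and expand: f = 2*u**2*v - u**2 - u*v**2 - 2*v**3 + v**2.
No constant or linear terms (consistent with a singular point). Quadratic part: -u**2 + v**2. Cubic part: 2*u**2*v - u*v**2 - 2*v**3.
The quadratic part v**2 - u**2 = (v − u)(v + u) splits into two distinct linear factors, so there are two distinct tangent lines y − 2 = ±(x − 1) — this is a node (ordinary double point).
Classification: node.


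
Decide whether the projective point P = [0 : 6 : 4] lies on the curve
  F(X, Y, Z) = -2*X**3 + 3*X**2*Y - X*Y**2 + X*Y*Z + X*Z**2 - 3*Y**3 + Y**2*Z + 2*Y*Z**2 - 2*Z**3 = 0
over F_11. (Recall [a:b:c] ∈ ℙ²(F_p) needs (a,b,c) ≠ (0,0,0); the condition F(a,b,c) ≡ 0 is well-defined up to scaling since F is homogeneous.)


F(0,6,4) ≡ 0 (mod 11); P is on the curve.

Evaluate F(0, 6, 4) term-by-term (mod 11).
  -2*X**3 ↦ -2·0·1·1 = 0
  3*X**2*Y ↦ 3·0·6·1 = 0
  -X*Y**2 ↦ -1·0·36·1 = 0
  X*Y*Z ↦ 1·0·6·4 = 0
  X*Z**2 ↦ 1·0·1·16 = 0
  -3*Y**3 ↦ -3·1·216·1 = -648
  Y**2*Z ↦ 1·1·36·4 = 144
  2*Y*Z**2 ↦ 2·1·6·16 = 192
  -2*Z**3 ↦ -2·1·1·64 = -128
Sum: F(0, 6, 4) = (0) + (0) + (0) + (0) + (0) + (-648) + (144) + (192) + (-128) = -440.
Reducing mod 11: -440 ≡ 0 (mod 11).
Since F(a, b, c) ≡ 0 (mod 11), P lies on the curve.


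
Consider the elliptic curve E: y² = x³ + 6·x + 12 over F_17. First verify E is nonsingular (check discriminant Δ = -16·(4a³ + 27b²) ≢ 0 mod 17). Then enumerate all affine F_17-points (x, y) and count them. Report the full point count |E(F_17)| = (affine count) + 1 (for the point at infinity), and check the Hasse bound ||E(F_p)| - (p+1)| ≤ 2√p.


Affine points = {(1, 6), (1, 11), (2, 7), (2, 10), (4, 7), (4, 10), (6, 3), (6, 14), (9, 8), (9, 9), (10, 1), (10, 16), (11, 7), (11, 10), (13, 3), (13, 14), (14, 1), (14, 16), (15, 3), (15, 14)}; affine count = 20; |E(F_17)| = 21.

Discriminant check: Δ ∝ 4a³ + 27b² = 4·6³ + 27·12² = 4·216 + 27·144 ≡ 9 (mod 17). Nonzero ⇒ E is nonsingular.
For each x ∈ F_17, compute rhs = x³ + 6·x + 12 mod 17, then count y ∈ F_17 with y² ≡ rhs.
  x = 0: rhs = 12, matching y values: none (0 points).
  x = 1: rhs = 2, matching y values: 6, 11 (2 points).
  x = 2: rhs = 15, matching y values: 7, 10 (2 points).
  x = 3: rhs = 6, matching y values: none (0 points).
  x = 4: rhs = 15, matching y values: 7, 10 (2 points).
  x = 5: rhs = 14, matching y values: none (0 points).
  x = 6: rhs = 9, matching y values: 3, 14 (2 points).
  x = 7: rhs = 6, matching y values: none (0 points).
  x = 8: rhs = 11, matching y values: none (0 points).
  x = 9: rhs = 13, matching y values: 8, 9 (2 points).
  x = 10: rhs = 1, matching y values: 1, 16 (2 points).
  x = 11: rhs = 15, matching y values: 7, 10 (2 points).
  x = 12: rhs = 10, matching y values: none (0 points).
  x = 13: rhs = 9, matching y values: 3, 14 (2 points).
  x = 14: rhs = 1, matching y values: 1, 16 (2 points).
  x = 15: rhs = 9, matching y values: 3, 14 (2 points).
  x = 16: rhs = 5, matching y values: none (0 points).
Total affine count: 20.
Full point count |E(F_17)| = 20 + 1 = 21.
Hasse bound: |21 − (17+1)| = |3| = 3 ≤ 2√17 ≈ 8.2462 ✓.


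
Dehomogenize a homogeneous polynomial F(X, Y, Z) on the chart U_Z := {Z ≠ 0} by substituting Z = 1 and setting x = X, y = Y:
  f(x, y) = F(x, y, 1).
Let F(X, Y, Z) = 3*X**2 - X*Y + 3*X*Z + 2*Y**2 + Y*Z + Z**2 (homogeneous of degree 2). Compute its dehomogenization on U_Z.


f(x, y) = 3*x**2 - x*y + 3*x + 2*y**2 + y + 1

On U_Z we set Z = 1. Each monomial c·X^i·Y^j·Z^k in F becomes c·x^i·y^j·1^k = c·x^i·y^j.
Substituting Z = 1: F(X, Y, 1) = 3*x**2 - x*y + 3*x + 2*y**2 + y + 1.
Note: deg(f) ≤ deg(F) = 2; strict inequality happens when F is divisible by Z (lost terms).


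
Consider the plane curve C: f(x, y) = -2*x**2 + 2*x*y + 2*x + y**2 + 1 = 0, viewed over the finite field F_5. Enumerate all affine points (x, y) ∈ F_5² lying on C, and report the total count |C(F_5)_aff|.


Affine F_5-points: {(0, 2), (0, 3), (1, 4), (3, 2), (4, 3), (4, 4)}; count = 6.

For each of the 25 pairs (x, y) ∈ F_5², evaluate f(x, y) mod 5. Record the zeros.
  x = 0: [0↦1, 1↦2, 2↦0, 3↦0, 4↦2]  zeros at y ∈ {2, 3}
  x = 1: [0↦1, 1↦4, 2↦4, 3↦1, 4↦0]  zeros at y ∈ {4}
  x = 2: [0↦2, 1↦2, 2↦4, 3↦3, 4↦4]  zeros at y ∈ ∅
  x = 3: [0↦4, 1↦1, 2↦0, 3↦1, 4↦4]  zeros at y ∈ {2}
  x = 4: [0↦2, 1↦1, 2↦2, 3↦0, 4↦0]  zeros at y ∈ {3, 4}
Collecting zeros: affine points = {(0, 2), (0, 3), (1, 4), (3, 2), (4, 3), (4, 4)}.
Total count |C(F_5)_aff| = 6.


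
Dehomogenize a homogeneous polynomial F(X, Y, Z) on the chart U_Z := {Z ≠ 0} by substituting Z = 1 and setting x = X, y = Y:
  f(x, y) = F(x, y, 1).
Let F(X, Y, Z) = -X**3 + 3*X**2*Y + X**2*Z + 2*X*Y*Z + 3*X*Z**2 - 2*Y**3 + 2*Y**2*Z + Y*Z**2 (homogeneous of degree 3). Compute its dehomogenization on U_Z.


f(x, y) = -x**3 + 3*x**2*y + x**2 + 2*x*y + 3*x - 2*y**3 + 2*y**2 + y

On U_Z we set Z = 1. Each monomial c·X^i·Y^j·Z^k in F becomes c·x^i·y^j·1^k = c·x^i·y^j.
Substituting Z = 1: F(X, Y, 1) = -x**3 + 3*x**2*y + x**2 + 2*x*y + 3*x - 2*y**3 + 2*y**2 + y.
Note: deg(f) ≤ deg(F) = 3; strict inequality happens when F is divisible by Z (lost terms).


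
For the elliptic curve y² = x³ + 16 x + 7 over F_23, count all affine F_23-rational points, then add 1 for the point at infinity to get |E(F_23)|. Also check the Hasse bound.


Affine points = {(1, 1), (1, 22), (2, 1), (2, 22), (3, 6), (3, 17), (7, 5), (7, 18), (8, 7), (8, 16), (9, 11), (9, 12), (12, 8), (12, 15), (14, 10), (14, 13), (16, 9), (16, 14), (18, 3), (18, 20), (20, 1), (20, 22), (21, 6), (21, 17), (22, 6), (22, 17)}; affine count = 26; |E(F_23)| = 27.

Discriminant check: Δ ∝ 4a³ + 27b² = 4·16³ + 27·7² = 4·4096 + 27·49 ≡ 20 (mod 23). Nonzero ⇒ E is nonsingular.
For each x ∈ F_23, compute rhs = x³ + 16·x + 7 mod 23, then count y ∈ F_23 with y² ≡ rhs.
  x = 0: rhs = 7, matching y values: none (0 points).
  x = 1: rhs = 1, matching y values: 1, 22 (2 points).
  x = 2: rhs = 1, matching y values: 1, 22 (2 points).
  x = 3: rhs = 13, matching y values: 6, 17 (2 points).
  x = 4: rhs = 20, matching y values: none (0 points).
  x = 5: rhs = 5, matching y values: none (0 points).
  x = 6: rhs = 20, matching y values: none (0 points).
  x = 7: rhs = 2, matching y values: 5, 18 (2 points).
  x = 8: rhs = 3, matching y values: 7, 16 (2 points).
  x = 9: rhs = 6, matching y values: 11, 12 (2 points).
  x = 10: rhs = 17, matching y values: none (0 points).
  x = 11: rhs = 19, matching y values: none (0 points).
  x = 12: rhs = 18, matching y values: 8, 15 (2 points).
  x = 13: rhs = 20, matching y values: none (0 points).
  x = 14: rhs = 8, matching y values: 10, 13 (2 points).
  x = 15: rhs = 11, matching y values: none (0 points).
  x = 16: rhs = 12, matching y values: 9, 14 (2 points).
  x = 17: rhs = 17, matching y values: none (0 points).
  x = 18: rhs = 9, matching y values: 3, 20 (2 points).
  x = 19: rhs = 17, matching y values: none (0 points).
  x = 20: rhs = 1, matching y values: 1, 22 (2 points).
  x = 21: rhs = 13, matching y values: 6, 17 (2 points).
  x = 22: rhs = 13, matching y values: 6, 17 (2 points).
Total affine count: 26.
Full point count |E(F_23)| = 26 + 1 = 27.
Hasse bound: |27 − (23+1)| = |3| = 3 ≤ 2√23 ≈ 9.5917 ✓.


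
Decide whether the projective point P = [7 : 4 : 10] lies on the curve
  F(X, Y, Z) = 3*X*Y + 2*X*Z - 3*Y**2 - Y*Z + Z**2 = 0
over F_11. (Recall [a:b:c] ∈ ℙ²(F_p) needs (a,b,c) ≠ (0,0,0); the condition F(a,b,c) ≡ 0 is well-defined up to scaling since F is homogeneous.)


F(7,4,10) ≡ 5 (mod 11); P is NOT on the curve.

Evaluate F(7, 4, 10) term-by-term (mod 11).
  3*X*Y ↦ 3·7·4·1 = 84
  2*X*Z ↦ 2·7·1·10 = 140
  -3*Y**2 ↦ -3·1·16·1 = -48
  -Y*Z ↦ -1·1·4·10 = -40
  Z**2 ↦ 1·1·1·100 = 100
Sum: F(7, 4, 10) = (84) + (140) + (-48) + (-40) + (100) = 236.
Reducing mod 11: 236 ≡ 5 (mod 11).
Since F(a, b, c) ≡ 5 ≠ 0 (mod 11), P does NOT lie on the curve.


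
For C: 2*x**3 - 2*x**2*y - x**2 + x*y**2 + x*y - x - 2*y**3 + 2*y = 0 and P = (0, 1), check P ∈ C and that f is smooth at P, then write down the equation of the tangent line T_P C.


Tangent line at P: x - 4*y + 4 = 0.

Step 1: f(0, 1) = 0, so P lies on C.
Step 2: partial derivatives
  f_x(x, y) = 6*x**2 - 4*x*y - 2*x + y**2 + y - 1, f_y(x, y) = -2*x**2 + 2*x*y + x - 6*y**2 + 2.
  f_x(P) = 1, f_y(P) = -4 (gradient nonzero, so P is smooth).
Step 3: tangent line at P: 1·(x − 0) + -4·(y − 1) = 0.
Expanding: x - 4*y + 4 = 0.


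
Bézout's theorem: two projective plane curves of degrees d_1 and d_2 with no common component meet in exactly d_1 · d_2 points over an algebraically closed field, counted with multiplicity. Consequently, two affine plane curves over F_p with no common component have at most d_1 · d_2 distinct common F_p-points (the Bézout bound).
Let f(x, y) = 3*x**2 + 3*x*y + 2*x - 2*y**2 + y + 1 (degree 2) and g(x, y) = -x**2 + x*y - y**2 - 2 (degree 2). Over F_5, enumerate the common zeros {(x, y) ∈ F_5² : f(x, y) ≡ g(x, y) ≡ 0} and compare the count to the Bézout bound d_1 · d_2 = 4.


Common zeros: {(1, 4)}; count = 1; Bézout bound = 4.

deg(f) = 2, deg(g) = 2, so Bézout bound = 4.
Scan x ∈ F_5. For each x, list the y ∈ F_5 with f(x, y) ≡ 0 and those with g(x, y) ≡ 0 (mod 5); the common zeros in that column are the intersection.
  x = 0: f ≡ 0 at y ∈ {1, 2}; g ≡ 0 at y ∈ ∅; common: ∅.
  x = 1: f ≡ 0 at y ∈ {3, 4}; g ≡ 0 at y ∈ {2, 4}; common: {4}.
  x = 2: f ≡ 0 at y ∈ {3}; g ≡ 0 at y ∈ {1}; common: ∅.
  x = 3: f ≡ 0 at y ∈ ∅; g ≡ 0 at y ∈ {4}; common: ∅.
  x = 4: f ≡ 0 at y ∈ {2}; g ≡ 0 at y ∈ {1, 3}; common: ∅.
Collecting: common zeros = {(1, 4)}, so the count is 1.
Comparison with the Bézout bound: 1 ≤ 4 = deg(f)·deg(g), as expected for curves with no common component (the affine F_5-count falls short of the bound because intersections may lie at infinity, over extension fields, or carry multiplicity).
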